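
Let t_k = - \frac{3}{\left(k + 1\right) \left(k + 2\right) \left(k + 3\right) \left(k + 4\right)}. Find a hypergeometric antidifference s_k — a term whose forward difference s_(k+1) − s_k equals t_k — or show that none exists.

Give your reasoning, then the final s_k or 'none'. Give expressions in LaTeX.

s_k = \frac{k \left(- k^{2} - 6 k - 11\right)}{6 \left(k + 1\right) \left(k + 2\right) \left(k + 3\right)}

Step 1: r(k) = (k + 1)/(k + 5).
Take A(k)=k + 1, B(k)=k + 5, C(k)=1.
Set up (k + 1)·f(k+1) − (k + 4)·f(k) − (1) = 0.
deg f ≤ 3 (via 1,1,0).
A polynomial solution: f(k) = k*(k**2 + 6*k + 11)/18.
Then R = B(k−1)f/C = k*(k + 4)*(k**2 + 6*k + 11)/18, so s_k = R(k)·t_k = k*(-k**2 - 6*k - 11)/(6*(k + 1)*(k + 2)*(k + 3)).
s_(k+1) − s_k = -3/(k**4 + 10*k**3 + 35*k**2 + 50*k + 24) = t_k.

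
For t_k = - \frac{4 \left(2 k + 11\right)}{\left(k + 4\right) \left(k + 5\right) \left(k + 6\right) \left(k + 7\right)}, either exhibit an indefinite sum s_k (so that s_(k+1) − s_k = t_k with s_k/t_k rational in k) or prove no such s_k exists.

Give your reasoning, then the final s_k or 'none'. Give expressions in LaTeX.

Compute t_(k+1)/t_k: get (k + 4)*(2*k + 13)/((k + 8)*(2*k + 11)).
Normal form (A,B,C) = (k + 4, k + 8, k + 11/2).
Solve (k + 4)·f(k+1) − (k + 7)·f(k) = k + 11/2.
Degrees (1,1,1) ⇒ d ≤ 3.
Coefficient equations give f(k) = k*(k + 5)*(k + 10)/48.
Then R = B(k−1)f/C = k*(k + 5)*(k + 7)*(k + 10)/(24*(2*k + 11)), so s_k = R(k)·t_k = k*(-k - 10)/(6*(k**2 + 10*k + 24)).
Δs = 4*(-2*k - 11)/(k**4 + 22*k**3 + 179*k**2 + 638*k + 840), as required.

s_k = \frac{k \left(- k - 10\right)}{6 \left(k^{2} + 10 k + 24\right)}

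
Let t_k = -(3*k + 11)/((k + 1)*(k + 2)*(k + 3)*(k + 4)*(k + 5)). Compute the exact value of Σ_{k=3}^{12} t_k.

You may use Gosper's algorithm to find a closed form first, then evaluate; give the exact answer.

Σ = -7/1020

The ratio is (k + 1)*(3*k + 14)/((k + 6)*(3*k + 11)).
A = k + 1, B = k + 6, C = k + 11/3.
Need (k + 1)·f(k+1) − (k + 5)·f(k) = k + 11/3.
From deg A=1, deg B=1, deg C=1: d=4.
Solve for f: f(k) = k*(k + 3)*(k**2 + 7*k + 14)/24 (degree 4 ≤ 4).
Certificate R = B(k−1)f/C = k*(k + 3)*(k + 5)*(k**2 + 7*k + 14)/(8*(3*k + 11)) gives s_k = k*(-k**2 - 7*k - 14)/(8*(k**3 + 7*k**2 + 14*k + 8)).
s_(k+1) − s_k = (-3*k - 11)/(k**5 + 15*k**4 + 85*k**3 + 225*k**2 + 274*k + 120) = t_k.
Σ_(k=3)^(12) t_k = s_(13) − s_(3) = -1781/14280 − (-33/280) = -7/1020.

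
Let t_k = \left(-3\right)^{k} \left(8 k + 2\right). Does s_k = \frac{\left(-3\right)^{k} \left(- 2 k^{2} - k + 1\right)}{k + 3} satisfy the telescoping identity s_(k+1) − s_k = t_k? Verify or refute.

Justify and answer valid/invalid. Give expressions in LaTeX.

Invalid: residual \frac{\left(-3\right)^{k} \left(- 16 k^{2} - 56 k - 10\right)}{k^{2} + 7 k + 12} ≠ 0.

s_(k+1) = 3*(-3)**k*(2*k**2 + 5*k + 2)/(k + 4)
s_(k+1) − s_k = (-3)**k*(8*k**3 + 42*k**2 + 54*k + 14)/(k**2 + 7*k + 12)
(s_(k+1) − s_k) − t_k = (-3)**k*(-16*k**2 - 56*k - 10)/(k**2 + 7*k + 12)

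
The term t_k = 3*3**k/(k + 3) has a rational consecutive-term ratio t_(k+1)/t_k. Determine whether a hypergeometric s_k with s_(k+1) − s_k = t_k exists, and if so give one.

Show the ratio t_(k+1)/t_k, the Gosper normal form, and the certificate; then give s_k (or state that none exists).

Compute t_(k+1)/t_k: get 3*(k + 3)/(k + 4).
Gosper form: A/B · C(k+1)/C(k) with A=3*k + 9, B=k + 4, C=1.
f must satisfy (3*k + 9)·f(k+1) − (k + 3)·f(k) = 1.
Degrees (1,1,0) ⇒ d ≤ -1.
d = -1 < 0 ⇒ no nonzero polynomial f; not summable.

not Gosper-summable; s_k does not exist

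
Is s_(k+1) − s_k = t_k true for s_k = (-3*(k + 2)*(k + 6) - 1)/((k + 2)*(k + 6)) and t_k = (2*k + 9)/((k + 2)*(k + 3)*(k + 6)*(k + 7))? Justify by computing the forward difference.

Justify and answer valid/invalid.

valid; difference matches t_k

s_(k+1) = (-3*(k + 3)*(k + 7) - 1)/((k + 3)*(k + 7))
s_(k+1) − s_k = (2*k + 9)/(k**4 + 18*k**3 + 113*k**2 + 288*k + 252)
(s_(k+1) − s_k) − t_k = 0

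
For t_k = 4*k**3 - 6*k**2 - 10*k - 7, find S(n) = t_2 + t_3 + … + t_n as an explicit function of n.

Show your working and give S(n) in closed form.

S(n) = n**4 - 7*n**2 - 13*n + 19

r(k) = (4*k**3 + 6*k**2 - 10*k - 19)/(4*k**3 - 6*k**2 - 10*k - 7) after simplifying.
Gosper form: A/B · C(k+1)/C(k) with A=1, B=1, C=k**3 - 3*k**2/2 - 5*k/2 - 7/4.
Key eq: (1)·f(k+1) = (1)·f(k) + (k**3 - 3*k**2/2 - 5*k/2 - 7/4).
deg f ≤ 4 (via 0,0,3).
A polynomial solution: f(k) = k*(k**3 - 4*k**2 - k - 3)/4.
Get s_k = R·t_k = k*(k**3 - 4*k**2 - k - 3) with R(k) = B(k−1)f(k)/C(k) = k*(k**3 - 4*k**2 - k - 3)/(4*k**3 - 6*k**2 - 10*k - 7).
Check: Δs_k = 4*k**3 - 6*k**2 - 10*k - 7. ✓
s_(n+1) = n**4 - 7*n**2 - 13*n - 7 and s_(2) = -26, so S(n) = n**4 - 7*n**2 - 13*n + 19.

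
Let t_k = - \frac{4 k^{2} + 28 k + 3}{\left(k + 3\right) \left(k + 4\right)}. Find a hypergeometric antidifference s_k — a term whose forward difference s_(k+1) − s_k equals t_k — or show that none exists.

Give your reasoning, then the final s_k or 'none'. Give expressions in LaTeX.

Step 1: r(k) = (k + 3)*(28*k + 4*(k + 1)**2 + 31)/((k + 5)*(4*k**2 + 28*k + 3)).
Normal form (A,B,C) = (k + 3, k + 5, k**2 + 7*k + 3/4).
Need (k + 3)·f(k+1) − (k + 4)·f(k) = k**2 + 7*k + 3/4.
d = 2 from the (1,1,2) case.
Solving with deg f ≤ 2: f(k) = k*(4*k - 3)/4.
So s_k = (B(k−1)f/C)·t_k = (k*(k + 4)*(4*k - 3)/(4*k**2 + 28*k + 3))·t_k = k*(3 - 4*k)/(k + 3).
s_(k+1) − s_k = (-4*k**2 - 28*k - 3)/(k**2 + 7*k + 12) = t_k.

s_k = \frac{k \left(3 - 4 k\right)}{k + 3}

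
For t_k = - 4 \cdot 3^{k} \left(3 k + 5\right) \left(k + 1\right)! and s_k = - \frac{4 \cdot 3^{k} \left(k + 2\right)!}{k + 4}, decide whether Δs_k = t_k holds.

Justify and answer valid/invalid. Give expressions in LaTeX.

s_(k+1) = -12*3**k*factorial(k + 3)/(k + 5)
s_(k+1) − s_k = -4*3**k*(3*k**2 + 20*k + 31)*factorial(k + 2)/((k + 4)*(k + 5))
(s_(k+1) − s_k) − t_k = 8*3**k*(3*k**2 + 17*k + 19)*factorial(k + 1)/((k + 4)*(k + 5))

Invalid: residual \frac{8 \cdot 3^{k} \left(3 k^{2} + 17 k + 19\right) \left(k + 1\right)!}{\left(k + 4\right) \left(k + 5\right)} ≠ 0.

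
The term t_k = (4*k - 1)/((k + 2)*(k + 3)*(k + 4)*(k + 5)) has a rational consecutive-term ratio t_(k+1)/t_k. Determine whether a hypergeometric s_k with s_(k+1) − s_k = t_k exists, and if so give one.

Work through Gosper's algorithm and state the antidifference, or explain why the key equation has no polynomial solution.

r(k) = (k + 2)*(4*k + 3)/((k + 6)*(4*k - 1)) after simplifying.
Normal form (A,B,C) = (k + 2, k + 6, k - 1/4).
Solve (k + 2)·f(k+1) − (k + 5)·f(k) = k - 1/4.
Bound: deg f ≤ 3.
Solving with deg f ≤ 3: f(k) = k*(k - 2)*(k + 11)/96.
Certificate R = B(k−1)f/C = k*(k - 2)*(k + 5)*(k + 11)/(24*(4*k - 1)) gives s_k = k*(k**2 + 9*k - 22)/(24*(k + 2)*(k + 3)*(k + 4)).
Check: Δs_k = (4*k - 1)/(k**4 + 14*k**3 + 71*k**2 + 154*k + 120). ✓

s_k = k*(k**2 + 9*k - 22)/(24*(k + 2)*(k + 3)*(k + 4))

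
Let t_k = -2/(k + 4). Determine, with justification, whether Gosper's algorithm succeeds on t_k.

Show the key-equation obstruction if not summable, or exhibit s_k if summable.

No; the coefficient equations for f are inconsistent.

Step 1: r(k) = (k + 4)/(k + 5).
So A=k + 4 and B=k + 5, with C=1.
Need (k + 4)·f(k+1) − (k + 4)·f(k) = 1.
deg f ≤ 0 (via 1,1,0).
f = c0 ⇒ A·f(k+1) − B(k−1)·f(k) − C = -1. The system {-1 = 0} is inconsistent; no antidifference.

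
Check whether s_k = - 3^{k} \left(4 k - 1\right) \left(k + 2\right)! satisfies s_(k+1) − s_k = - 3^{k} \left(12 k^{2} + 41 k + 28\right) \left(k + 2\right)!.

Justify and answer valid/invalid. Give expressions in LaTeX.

s_(k+1) = -3**(k + 1)*(4*k + 3)*factorial(k + 3)
s_(k+1) − s_k = -3**k*(12*k**2 + 41*k + 28)*factorial(k + 2)
(s_(k+1) − s_k) − t_k = 0

valid; difference matches t_k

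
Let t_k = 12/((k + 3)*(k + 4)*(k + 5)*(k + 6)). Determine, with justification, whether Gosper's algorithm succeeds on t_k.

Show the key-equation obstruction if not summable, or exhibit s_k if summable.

Yes. s_k = k*(k**2 + 12*k + 47)/(15*(k + 3)*(k + 4)*(k + 5)).

The ratio is (k + 3)/(k + 7).
So A=k + 3 and B=k + 7, with C=1.
Set up (k + 3)·f(k+1) − (k + 6)·f(k) − (1) = 0.
d = 3 from the (1,1,0) case.
Match coefficients ⇒ f(k) = k*(k**2 + 12*k + 47)/180.
Get s_k = R·t_k = k*(k**2 + 12*k + 47)/(15*(k + 3)*(k + 4)*(k + 5)) with R(k) = B(k−1)f(k)/C(k) = k*(k + 6)*(k**2 + 12*k + 47)/180.
Check: Δs_k = 12/(k**4 + 18*k**3 + 119*k**2 + 342*k + 360). ✓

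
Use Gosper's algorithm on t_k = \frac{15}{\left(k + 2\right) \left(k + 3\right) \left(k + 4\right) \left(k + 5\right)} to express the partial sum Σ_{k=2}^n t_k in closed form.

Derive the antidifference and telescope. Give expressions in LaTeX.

S(n) = \frac{n^{3} + 12 n^{2} + 47 n - 60}{24 \left(n^{3} + 12 n^{2} + 47 n + 60\right)}

Compute t_(k+1)/t_k: get (k + 2)/(k + 6).
So A=k + 2 and B=k + 6, with C=1.
Key eq: (k + 2)·f(k+1) = (k + 5)·f(k) + (1).
From deg A=1, deg B=1, deg C=0: d=3.
A polynomial solution: f(k) = k*(k**2 + 9*k + 26)/72.
Get s_k = R·t_k = 5*k*(k**2 + 9*k + 26)/(24*(k + 2)*(k + 3)*(k + 4)) with R(k) = B(k−1)f(k)/C(k) = k*(k + 5)*(k**2 + 9*k + 26)/72.
Verify: 15/(k**4 + 14*k**3 + 71*k**2 + 154*k + 120) matches t_k.
Σ_(k=2)^n t_k = s_(n+1) − s_(2) = (5*(n**3 + 12*n**2 + 47*n + 36)/(24*(n**3 + 12*n**2 + 47*n + 60))) − (1/6), i.e. (n**3 + 12*n**2 + 47*n - 60)/(24*(n**3 + 12*n**2 + 47*n + 60)).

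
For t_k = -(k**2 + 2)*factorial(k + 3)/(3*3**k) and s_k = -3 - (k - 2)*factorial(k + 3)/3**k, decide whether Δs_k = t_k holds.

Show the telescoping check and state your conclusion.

s_(k+1) = -3**(-k - 1)*(k - 1)*factorial(k + 4) - 3
s_(k+1) − s_k = -(k**2 + 2)*factorial(k + 3)/(3*3**k)
(s_(k+1) − s_k) − t_k = 0

valid (s_(k+1) − s_k reduces to t_k)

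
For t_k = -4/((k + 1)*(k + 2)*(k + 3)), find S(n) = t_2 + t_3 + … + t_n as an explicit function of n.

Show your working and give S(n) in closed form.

S(n) = (-n**2 - 5*n + 6)/(6*(n**2 + 5*n + 6))

Compute t_(k+1)/t_k: get (k + 1)/(k + 4).
So A=k + 1 and B=k + 4, with C=1.
Key eq: (k + 1)·f(k+1) = (k + 3)·f(k) + (1).
Degrees (1,1,0) ⇒ d ≤ 2.
Solving with deg f ≤ 2: f(k) = k*(k + 3)/4.
So s_k = (B(k−1)f/C)·t_k = (k*(k + 3)**2/4)·t_k = k*(-k - 3)/((k + 1)*(k + 2)).
Verify: -4/(k**3 + 6*k**2 + 11*k + 6) matches t_k.
Telescope: S(n) = s_(n+1) − s_(2) = (-n**2 - 5*n - 4)/(n**2 + 5*n + 6) − (-5/6) = (-n**2 - 5*n + 6)/(6*(n**2 + 5*n + 6)).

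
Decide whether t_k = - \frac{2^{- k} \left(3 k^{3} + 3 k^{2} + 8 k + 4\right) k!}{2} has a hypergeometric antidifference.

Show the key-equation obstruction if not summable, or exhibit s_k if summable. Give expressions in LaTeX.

Yes. s_k = - 2^{- k} \left(3 k^{2} - 1\right) k!.

Step 1: r(k) = (3*k**4 + 15*k**3 + 35*k**2 + 41*k + 18)/(2*(3*k**3 + 3*k**2 + 8*k + 4)).
Take A(k)=k/2 + 1/2, B(k)=1, C(k)=k**3 + k**2 + 8*k/3 + 4/3.
f must satisfy (k/2 + 1/2)·f(k+1) − (1)·f(k) = k**3 + k**2 + 8*k/3 + 4/3.
d = 2 from the (1,0,3) case.
A polynomial solution: f(k) = 2*(3*k**2 - 1)/3.
So s_k = (B(k−1)f/C)·t_k = (2*(3*k**2 - 1)/(3*k**3 + 3*k**2 + 8*k + 4))·t_k = -(3*k**2 - 1)*factorial(k)/2**k.
Verify: -(3*k**3 + 3*k**2 + 8*k + 4)*factorial(k)/(2*2**k) matches t_k.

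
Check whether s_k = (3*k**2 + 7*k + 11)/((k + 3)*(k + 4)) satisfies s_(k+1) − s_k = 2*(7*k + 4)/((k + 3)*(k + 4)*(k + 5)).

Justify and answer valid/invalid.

s_(k+1) = (7*k + 3*(k + 1)**2 + 18)/((k + 4)*(k + 5))
s_(k+1) − s_k = 2*(7*k + 4)/(k**3 + 12*k**2 + 47*k + 60)
(s_(k+1) − s_k) − t_k = 0

valid; difference matches t_k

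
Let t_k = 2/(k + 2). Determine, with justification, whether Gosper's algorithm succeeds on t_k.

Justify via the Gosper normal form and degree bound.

Compute t_(k+1)/t_k: get (k + 2)/(k + 3).
Normal form (A,B,C) = (k + 2, k + 3, 1).
f must satisfy (k + 2)·f(k+1) − (k + 2)·f(k) = 1.
deg f ≤ 0 (via 1,1,0).
f = c0 ⇒ A·f(k+1) − B(k−1)·f(k) − C = -1. The system {-1 = 0} is inconsistent; no antidifference.

No — the linear system for f has no solution.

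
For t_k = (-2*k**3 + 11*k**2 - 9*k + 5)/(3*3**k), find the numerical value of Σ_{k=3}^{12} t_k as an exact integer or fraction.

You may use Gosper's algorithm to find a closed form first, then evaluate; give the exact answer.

Step 1: r(k) = (2*k**3 - 5*k**2 - 7*k - 5)/(3*(2*k**3 - 11*k**2 + 9*k - 5)).
So A=1/3 and B=1, with C=k**3 - 11*k**2/2 + 9*k/2 - 5/2.
Set up (1/3)·f(k+1) − (1)·f(k) − (k**3 - 11*k**2/2 + 9*k/2 - 5/2) = 0.
deg f ≤ 3 (via 0,0,3).
Match coefficients ⇒ f(k) = -3*(k**3 - 4*k**2 + 2*k - 3)/2.
Then R = B(k−1)f/C = -3*(k**3 - 4*k**2 + 2*k - 3)/(2*k**3 - 11*k**2 + 9*k - 5), so s_k = R(k)·t_k = (k**3 - 4*k**2 + 2*k - 3)/3**k.
s_(k+1) − s_k = (-2*k**3 + 11*k**2 - 9*k + 5)/(3*3**k) = t_k.
Telescoping: Σ = s_(13) − s_(3) = 1544/1594323 − (-2/9) = 355838/1594323.

Σ = 355838/1594323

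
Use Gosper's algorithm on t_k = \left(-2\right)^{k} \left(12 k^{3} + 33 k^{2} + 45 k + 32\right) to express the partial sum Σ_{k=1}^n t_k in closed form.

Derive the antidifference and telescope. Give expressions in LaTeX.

S(n) = 8 \left(-2\right)^{n} n^{3} + 30 \left(-2\right)^{n} n^{2} + 42 \left(-2\right)^{n} n + 28 \left(-2\right)^{n} - 28

Step 1: r(k) = 2*(-12*k**3 - 69*k**2 - 147*k - 122)/(12*k**3 + 33*k**2 + 45*k + 32).
Gosper form: A/B · C(k+1)/C(k) with A=-2, B=1, C=k**3 + 11*k**2/4 + 15*k/4 + 8/3.
f must satisfy (-2)·f(k+1) − (1)·f(k) = k**3 + 11*k**2/4 + 15*k/4 + 8/3.
From deg A=0, deg B=0, deg C=3: d=3.
A polynomial solution: f(k) = -(k + 1)*(4*k**2 - k + 4)/12.
Certificate R = B(k−1)f/C = -(k + 1)*(4*k**2 - k + 4)/(12*k**3 + 33*k**2 + 45*k + 32) gives s_k = (-2)**k*(-4*k**3 - 3*k**2 - 3*k - 4).
Verify: (-2)**k*(12*k**3 + 33*k**2 + 45*k + 32) matches t_k.
s_(n+1) = 2*(-2)**n*(4*n**3 + 15*n**2 + 21*n + 14) and s_(1) = 28, so S(n) = 8*(-2)**n*n**3 + 30*(-2)**n*n**2 + 42*(-2)**n*n + 28*(-2)**n - 28.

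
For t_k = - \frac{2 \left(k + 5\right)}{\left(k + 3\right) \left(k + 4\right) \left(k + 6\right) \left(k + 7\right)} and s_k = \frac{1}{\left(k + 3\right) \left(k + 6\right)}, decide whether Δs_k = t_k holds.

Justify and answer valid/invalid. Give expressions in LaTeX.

valid; difference matches t_k

s_(k+1) = 1/((k + 4)*(k + 7))
s_(k+1) − s_k = 2*(-k - 5)/(k**4 + 20*k**3 + 145*k**2 + 450*k + 504)
(s_(k+1) − s_k) − t_k = 0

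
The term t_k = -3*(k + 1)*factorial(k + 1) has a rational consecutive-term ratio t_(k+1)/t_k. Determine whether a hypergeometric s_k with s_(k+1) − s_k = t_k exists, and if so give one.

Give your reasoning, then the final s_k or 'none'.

s_k = -3*factorial(k + 1)

r(k) = (k + 2)**2/(k + 1) after simplifying.
A = k + 2, B = 1, C = k + 1.
Set up (k + 2)·f(k+1) − (1)·f(k) − (k + 1) = 0.
Degrees (1,0,1) ⇒ d ≤ 0.
A polynomial solution: f(k) = 1.
Certificate R = B(k−1)f/C = 1/(k + 1) gives s_k = -3*factorial(k + 1).
Check: Δs_k = -3*(k + 1)*factorial(k + 1). ✓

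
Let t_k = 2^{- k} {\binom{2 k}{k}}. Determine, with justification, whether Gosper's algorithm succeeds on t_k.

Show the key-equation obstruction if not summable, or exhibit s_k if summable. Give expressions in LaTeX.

The ratio is (2*k + 1)/(k + 1).
So A=2*k + 1 and B=k + 1, with C=1.
Need (2*k + 1)·f(k+1) − (k)·f(k) = 1.
Bound: deg f ≤ -1.
deg f ≤ -1 is impossible — no certificate.

No — key equation has no polynomial f.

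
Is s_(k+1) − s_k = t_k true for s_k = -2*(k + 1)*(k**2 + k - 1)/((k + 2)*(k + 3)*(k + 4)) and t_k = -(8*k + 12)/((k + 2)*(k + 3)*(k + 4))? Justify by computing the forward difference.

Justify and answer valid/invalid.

s_(k+1) = -2*(k + 2)*(k + (k + 1)**2)/((k + 3)*(k + 4)*(k + 5))
s_(k+1) − s_k = 2*(-7*k**2 - 17*k - 9)/(k**4 + 14*k**3 + 71*k**2 + 154*k + 120)
(s_(k+1) − s_k) − t_k = 6*(-k**2 + 3*k + 7)/(k**4 + 14*k**3 + 71*k**2 + 154*k + 120)

Invalid: residual 6*(-k**2 + 3*k + 7)/(k**4 + 14*k**3 + 71*k**2 + 154*k + 120) ≠ 0.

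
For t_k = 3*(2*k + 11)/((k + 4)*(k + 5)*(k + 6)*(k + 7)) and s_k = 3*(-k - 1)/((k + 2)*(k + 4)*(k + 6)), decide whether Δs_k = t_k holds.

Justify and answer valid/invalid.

s_(k+1) = 3*(-k - 2)/((k + 3)*(k + 5)*(k + 7))
s_(k+1) − s_k = 3*(2*k**3 + 18*k**2 + 40*k + 9)/(k**6 + 27*k**5 + 295*k**4 + 1665*k**3 + 5104*k**2 + 8028*k + 5040)
(s_(k+1) − s_k) − t_k = 9*(-k**2 - 9*k - 19)/(k**6 + 27*k**5 + 295*k**4 + 1665*k**3 + 5104*k**2 + 8028*k + 5040)

Invalid: residual 9*(-k**2 - 9*k - 19)/(k**6 + 27*k**5 + 295*k**4 + 1665*k**3 + 5104*k**2 + 8028*k + 5040) ≠ 0.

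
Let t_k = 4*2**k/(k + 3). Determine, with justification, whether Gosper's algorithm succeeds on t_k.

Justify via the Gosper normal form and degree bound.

No; the degree bound rules out any f.

Compute t_(k+1)/t_k: get 2*(k + 3)/(k + 4).
Take A(k)=2*k + 6, B(k)=k + 4, C(k)=1.
Key eq: (2*k + 6)·f(k+1) = (k + 3)·f(k) + (1).
d = -1 from the (1,1,0) case.
d = -1 < 0 ⇒ no nonzero polynomial f; not summable.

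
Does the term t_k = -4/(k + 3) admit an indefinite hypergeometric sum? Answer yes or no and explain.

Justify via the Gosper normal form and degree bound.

Compute t_(k+1)/t_k: get (k + 3)/(k + 4).
Factor: A=k + 3; B=k + 4; C=1.
f must satisfy (k + 3)·f(k+1) − (k + 3)·f(k) = 1.
Degrees (1,1,0) ⇒ d ≤ 0.
Put f(k) = c0: A·f(k+1) − B(k−1)·f(k) − C = -1; need -1 = 0 — inconsistent ⇒ no f, not summable.

No. Not Gosper-summable.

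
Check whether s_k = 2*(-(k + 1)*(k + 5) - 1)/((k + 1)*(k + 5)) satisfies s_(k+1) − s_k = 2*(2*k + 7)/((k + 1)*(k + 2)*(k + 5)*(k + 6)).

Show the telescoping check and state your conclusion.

valid (s_(k+1) − s_k reduces to t_k)

s_(k+1) = 2*(-(k + 2)*(k + 6) - 1)/((k + 2)*(k + 6))
s_(k+1) − s_k = 2*(2*k + 7)/(k**4 + 14*k**3 + 65*k**2 + 112*k + 60)
(s_(k+1) − s_k) − t_k = 0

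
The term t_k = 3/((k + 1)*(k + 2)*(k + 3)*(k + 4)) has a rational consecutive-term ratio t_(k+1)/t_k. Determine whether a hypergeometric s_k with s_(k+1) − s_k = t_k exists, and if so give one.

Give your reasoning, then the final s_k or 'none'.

Compute t_(k+1)/t_k: get (k + 1)/(k + 5).
Gosper form: A/B · C(k+1)/C(k) with A=k + 1, B=k + 5, C=1.
Solve (k + 1)·f(k+1) − (k + 4)·f(k) = 1.
From deg A=1, deg B=1, deg C=0: d=3.
Match coefficients ⇒ f(k) = k*(k**2 + 6*k + 11)/18.
Get s_k = R·t_k = k*(k**2 + 6*k + 11)/(6*(k + 1)*(k + 2)*(k + 3)) with R(k) = B(k−1)f(k)/C(k) = k*(k + 4)*(k**2 + 6*k + 11)/18.
Check: Δs_k = 3/(k**4 + 10*k**3 + 35*k**2 + 50*k + 24). ✓

s_k = k*(k**2 + 6*k + 11)/(6*(k + 1)*(k + 2)*(k + 3))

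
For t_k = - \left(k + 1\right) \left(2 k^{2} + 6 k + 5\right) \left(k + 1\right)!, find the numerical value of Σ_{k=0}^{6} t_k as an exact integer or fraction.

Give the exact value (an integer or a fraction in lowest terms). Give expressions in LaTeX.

Σ = -4394883

Compute t_(k+1)/t_k: get (k + 2)**2*(6*k + 2*(k + 1)**2 + 11)/((k + 1)*(2*k**2 + 6*k + 5)).
A = k + 2, B = 1, C = k**3 + 4*k**2 + 11*k/2 + 5/2.
f must satisfy (k + 2)·f(k+1) − (1)·f(k) = k**3 + 4*k**2 + 11*k/2 + 5/2.
deg f ≤ 2 (via 1,0,3).
Match coefficients ⇒ f(k) = (2*k**2 + 2*k - 3)/2.
So s_k = (B(k−1)f/C)·t_k = ((2*k**2 + 2*k - 3)/((k + 1)*(2*k**2 + 6*k + 5)))·t_k = -(2*k**2 + 2*k - 3)*factorial(k + 1).
Δs = -(k + 1)*(2*k**2 + 6*k + 5)*factorial(k + 1), as required.
Sum = s_(7) − s_(0); s_(7) = -4394880, s_(0) = 3 ⇒ -4394883.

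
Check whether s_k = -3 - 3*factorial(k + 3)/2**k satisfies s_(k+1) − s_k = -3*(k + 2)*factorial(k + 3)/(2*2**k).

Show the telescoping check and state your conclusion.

s_(k+1) = -3*2**(-k - 1)*factorial(k + 4) - 3
s_(k+1) − s_k = -3*(k + 2)*factorial(k + 3)/(2*2**k)
(s_(k+1) − s_k) − t_k = 0

Valid — Δs_k = t_k.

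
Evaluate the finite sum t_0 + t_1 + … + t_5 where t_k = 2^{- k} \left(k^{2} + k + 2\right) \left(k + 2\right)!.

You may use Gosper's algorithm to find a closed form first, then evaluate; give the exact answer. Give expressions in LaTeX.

Σ = 6304

Ratio r(k) = (k + 3)*(k + (k + 1)**2 + 3)/(2*(k**2 + k + 2)).
So A=k/2 + 3/2 and B=1, with C=k**2 + k + 2.
Need (k/2 + 3/2)·f(k+1) − (1)·f(k) = k**2 + k + 2.
From deg A=1, deg B=0, deg C=2: d=1.
Solving with deg f ≤ 1: f(k) = 2*(k - 1).
R(k) = B(k−1)·f(k)/C(k) = 2*(k - 1)/(k**2 + k + 2); s_k = R·t_k = 2**(1 - k)*(k - 1)*factorial(k + 2).
s_(k+1) − s_k = (k**2 + k + 2)*factorial(k + 2)/2**k = t_k.
Σ_(k=0)^(5) t_k = s_(6) − s_(0) = 6300 − (-4) = 6304.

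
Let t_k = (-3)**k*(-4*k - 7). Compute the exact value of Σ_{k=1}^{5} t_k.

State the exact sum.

Ratio r(k) = 3*(-4*k - 11)/(4*k + 7).
Gosper form: A/B · C(k+1)/C(k) with A=-3, B=1, C=k + 7/4.
Set up (-3)·f(k+1) − (1)·f(k) − (k + 7/4) = 0.
From deg A=0, deg B=0, deg C=1: d=1.
Match coefficients ⇒ f(k) = -(k + 1)/4.
Get s_k = R·t_k = (-3)**k*(k + 1) with R(k) = B(k−1)f(k)/C(k) = -(k + 1)/(4*k + 7).
Check: Δs_k = (-3)**k*(-4*k - 7). ✓
Sum = s_(6) − s_(1); s_(6) = 5103, s_(1) = -6 ⇒ 5109.

Σ = 5109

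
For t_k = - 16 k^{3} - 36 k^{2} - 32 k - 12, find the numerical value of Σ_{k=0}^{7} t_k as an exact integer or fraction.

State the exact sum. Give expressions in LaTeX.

Σ = -18576

Compute t_(k+1)/t_k: get (4*k**3 + 21*k**2 + 38*k + 24)/(4*k**3 + 9*k**2 + 8*k + 3).
A = 1, B = 1, C = k**3 + 9*k**2/4 + 2*k + 3/4.
Need (1)·f(k+1) − (1)·f(k) = k**3 + 9*k**2/4 + 2*k + 3/4.
Degrees (0,0,3) ⇒ d ≤ 4.
Solving with deg f ≤ 4: f(k) = k*(k + 1)*(2*k**2 + 1)/8.
Get s_k = R·t_k = 2*k*(-2*k**3 - 2*k**2 - k - 1) with R(k) = B(k−1)f(k)/C(k) = k*(2*k**2 + 1)/(2*(4*k**2 + 5*k + 3)).
Δs = -16*k**3 - 36*k**2 - 32*k - 12, as required.
Telescoping: Σ = s_(8) − s_(0) = -18576 − (0) = -18576.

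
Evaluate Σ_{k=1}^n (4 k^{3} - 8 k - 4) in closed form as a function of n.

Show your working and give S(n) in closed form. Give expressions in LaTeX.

S(n) = n \left(n^{3} + 2 n^{2} - 3 n - 8\right)

The ratio is (2*k - (k + 1)**3 + 3)/(-k**3 + 2*k + 1).
A = 1, B = 1, C = k**3 - 2*k - 1.
Set up (1)·f(k+1) − (1)·f(k) − (k**3 - 2*k - 1) = 0.
Degrees (0,0,3) ⇒ d ≤ 4.
Solve for f: f(k) = k**2*(k - 3)*(k + 1)/4 (degree 4 ≤ 4).
Then R = B(k−1)f/C = k**2*(k - 3)/(4*(k**2 - k - 1)), so s_k = R(k)·t_k = k**2*(k**2 - 2*k - 3).
Δs = 4*k**3 - 8*k - 4, as required.
Σ_(k=1)^n t_k = s_(n+1) − s_(1) = (n**4 + 2*n**3 - 3*n**2 - 8*n - 4) − (-4), i.e. n*(n**3 + 2*n**2 - 3*n - 8).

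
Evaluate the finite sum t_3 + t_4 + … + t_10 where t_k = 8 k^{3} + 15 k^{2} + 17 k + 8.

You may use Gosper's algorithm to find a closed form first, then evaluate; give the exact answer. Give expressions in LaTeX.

Step 1: r(k) = (8*k**3 + 39*k**2 + 71*k + 48)/(8*k**3 + 15*k**2 + 17*k + 8).
Normal form (A,B,C) = (1, 1, k**3 + 15*k**2/8 + 17*k/8 + 1).
f must satisfy (1)·f(k+1) − (1)·f(k) = k**3 + 15*k**2/8 + 17*k/8 + 1.
d = 4 from the (0,0,3) case.
Solving with deg f ≤ 4: f(k) = k*(2*k**3 + k**2 + 3*k + 2)/8.
Certificate R = B(k−1)f/C = k*(2*k**3 + k**2 + 3*k + 2)/(8*k**3 + 15*k**2 + 17*k + 8) gives s_k = k*(2*k**3 + k**2 + 3*k + 2).
Check: Δs_k = 8*k**3 + 15*k**2 + 17*k + 8. ✓
Σ_(k=3)^(10) t_k = s_(11) − s_(3) = 30998 − (222) = 30776.

Σ = 30776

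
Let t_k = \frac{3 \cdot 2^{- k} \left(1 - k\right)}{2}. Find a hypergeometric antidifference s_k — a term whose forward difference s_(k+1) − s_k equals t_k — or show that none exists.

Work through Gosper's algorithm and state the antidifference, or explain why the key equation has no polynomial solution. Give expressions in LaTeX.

s_k = 3 \cdot 2^{- k} k

r(k) = k/(2*(k - 1)) after simplifying.
Gosper form: A/B · C(k+1)/C(k) with A=1/2, B=1, C=k - 1.
Need (1/2)·f(k+1) − (1)·f(k) = k - 1.
From deg A=0, deg B=0, deg C=1: d=1.
A polynomial solution: f(k) = -2*k.
Get s_k = R·t_k = 3*k/2**k with R(k) = B(k−1)f(k)/C(k) = -2*k/(k - 1).
Δs = 3*(1 - k)/(2*2**k), as required.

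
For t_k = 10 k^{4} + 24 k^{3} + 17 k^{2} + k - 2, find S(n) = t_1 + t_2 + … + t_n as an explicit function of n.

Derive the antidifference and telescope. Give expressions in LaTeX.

r(k) = (10*k**4 + 64*k**3 + 149*k**2 + 147*k + 50)/(10*k**4 + 24*k**3 + 17*k**2 + k - 2) after simplifying.
Take A(k)=1, B(k)=1, C(k)=k**4 + 12*k**3/5 + 17*k**2/10 + k/10 - 1/5.
Key eq: (1)·f(k+1) = (1)·f(k) + (k**4 + 12*k**3/5 + 17*k**2/10 + k/10 - 1/5).
Degrees (0,0,4) ⇒ d ≤ 5.
Solve for f: f(k) = k**2*(k + 1)*(2*k**2 - k - 2)/10 (degree 5 ≤ 5).
So s_k = (B(k−1)f/C)·t_k = (k**2*(2*k**2 - k - 2)/(10*k**3 + 14*k**2 + 3*k - 2))·t_k = k**2*(2*k**3 + k**2 - 3*k - 2).
Verify: 10*k**4 + 24*k**3 + 17*k**2 + k - 2 matches t_k.
Telescope: S(n) = s_(n+1) − s_(1) = 2*n**5 + 11*n**4 + 21*n**3 + 15*n**2 + n - 2 − (-2) = n*(2*n**4 + 11*n**3 + 21*n**2 + 15*n + 1).

S(n) = n \left(2 n^{4} + 11 n^{3} + 21 n^{2} + 15 n + 1\right)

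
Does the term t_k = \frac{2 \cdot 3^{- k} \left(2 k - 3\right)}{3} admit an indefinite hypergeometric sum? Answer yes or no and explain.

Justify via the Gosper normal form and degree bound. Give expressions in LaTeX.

Yes. s_k = 2 \cdot 3^{- k} \left(1 - k\right).

The ratio is (2*k - 1)/(3*(2*k - 3)).
Normal form (A,B,C) = (1/3, 1, k - 3/2).
Set up (1/3)·f(k+1) − (1)·f(k) − (k - 3/2) = 0.
d = 1 from the (0,0,1) case.
A polynomial solution: f(k) = -3*(k - 1)/2.
R(k) = B(k−1)·f(k)/C(k) = -3*(k - 1)/(2*k - 3); s_k = R·t_k = 2*(1 - k)/3**k.
Check: Δs_k = 2*(2*k - 3)/(3*3**k). ✓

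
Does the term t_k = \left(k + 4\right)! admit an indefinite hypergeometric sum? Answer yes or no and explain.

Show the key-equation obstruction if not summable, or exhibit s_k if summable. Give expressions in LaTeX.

The ratio is k + 5.
Take A(k)=k + 5, B(k)=1, C(k)=1.
Solve (k + 5)·f(k+1) − (1)·f(k) = 1.
deg f ≤ -1 (via 1,0,0).
Bound -1 < 0, so the key equation has no polynomial solution.

No — negative degree bound, so no certificate f.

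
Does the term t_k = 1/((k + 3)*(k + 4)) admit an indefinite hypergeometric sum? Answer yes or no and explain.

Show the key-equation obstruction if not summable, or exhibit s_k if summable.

Compute t_(k+1)/t_k: get (k + 3)/(k + 5).
Normal form (A,B,C) = (k + 3, k + 5, 1).
f must satisfy (k + 3)·f(k+1) − (k + 4)·f(k) = 1.
d = 1 from the (1,1,0) case.
Match coefficients ⇒ f(k) = k/3.
R(k) = B(k−1)·f(k)/C(k) = k*(k + 4)/3; s_k = R·t_k = k/(3*(k + 3)).
Verify: 1/(k**2 + 7*k + 12) matches t_k.

Yes. s_k = k/(3*(k + 3)).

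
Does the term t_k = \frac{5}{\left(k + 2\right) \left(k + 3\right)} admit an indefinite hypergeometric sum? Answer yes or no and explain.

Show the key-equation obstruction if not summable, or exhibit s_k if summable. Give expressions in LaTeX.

Yes. s_k = \frac{5 k}{2 \left(k + 2\right)}.

r(k) = (k + 2)/(k + 4) after simplifying.
A = k + 2, B = k + 4, C = 1.
Key eq: (k + 2)·f(k+1) = (k + 3)·f(k) + (1).
Bound: deg f ≤ 1.
A polynomial solution: f(k) = k/2.
So s_k = (B(k−1)f/C)·t_k = (k*(k + 3)/2)·t_k = 5*k/(2*(k + 2)).
s_(k+1) − s_k = 5/(k**2 + 5*k + 6) = t_k.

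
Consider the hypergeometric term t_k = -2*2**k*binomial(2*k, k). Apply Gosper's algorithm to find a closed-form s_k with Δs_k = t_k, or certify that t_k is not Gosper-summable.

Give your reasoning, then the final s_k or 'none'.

The ratio is 4*(2*k + 1)/(k + 1).
Normal form (A,B,C) = (8*k + 4, k + 1, 1).
Key eq: (8*k + 4)·f(k+1) = (k)·f(k) + (1).
deg f ≤ -1 (via 1,1,0).
Bound -1 < 0, so the key equation has no polynomial solution.

none — t_k is not Gosper-summable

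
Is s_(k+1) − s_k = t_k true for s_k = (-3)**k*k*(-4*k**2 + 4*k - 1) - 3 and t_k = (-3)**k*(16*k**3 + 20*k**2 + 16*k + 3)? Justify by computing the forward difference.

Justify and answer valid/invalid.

valid (s_(k+1) − s_k reduces to t_k)

s_(k+1) = -3*(-3)**k*(k + 1)*(4*k - 4*(k + 1)**2 + 3) - 3
s_(k+1) − s_k = (-3)**k*(16*k**3 + 20*k**2 + 16*k + 3)
(s_(k+1) − s_k) − t_k = 0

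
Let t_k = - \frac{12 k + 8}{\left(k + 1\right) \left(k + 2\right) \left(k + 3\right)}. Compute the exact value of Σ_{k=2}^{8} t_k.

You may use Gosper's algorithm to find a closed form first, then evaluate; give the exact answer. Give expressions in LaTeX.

Σ = -581/330

Ratio r(k) = (k + 1)*(3*k + 5)/((k + 4)*(3*k + 2)).
Take A(k)=k + 1, B(k)=k + 4, C(k)=k + 2/3.
f must satisfy (k + 1)·f(k+1) − (k + 3)·f(k) = k + 2/3.
d = 2 from the (1,1,1) case.
Match coefficients ⇒ f(k) = k*(5*k + 3)/12.
R(k) = B(k−1)·f(k)/C(k) = k*(k + 3)*(5*k + 3)/(4*(3*k + 2)); s_k = R·t_k = -k*(5*k + 3)/((k + 1)*(k + 2)).
Verify: 4*(-3*k - 2)/(k**3 + 6*k**2 + 11*k + 6) matches t_k.
Telescoping: Σ = s_(9) − s_(2) = -216/55 − (-13/6) = -581/330.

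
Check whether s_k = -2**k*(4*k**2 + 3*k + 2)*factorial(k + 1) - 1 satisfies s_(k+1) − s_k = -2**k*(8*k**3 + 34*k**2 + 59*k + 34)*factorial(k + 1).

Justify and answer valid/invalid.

valid; difference matches t_k

s_(k+1) = -2**(k + 1)*(3*k + 4*(k + 1)**2 + 5)*factorial(k + 2) - 1
s_(k+1) − s_k = -2**k*(8*k**3 + 34*k**2 + 59*k + 34)*factorial(k + 1)
(s_(k+1) − s_k) − t_k = 0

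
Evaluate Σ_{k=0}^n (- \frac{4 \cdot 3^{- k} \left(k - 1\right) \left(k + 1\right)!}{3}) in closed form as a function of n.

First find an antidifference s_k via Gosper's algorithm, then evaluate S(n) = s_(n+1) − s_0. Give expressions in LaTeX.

t_(k+1)/t_k = k*(k + 2)/(3*(k - 1)).
Normal form (A,B,C) = (k/3 + 2/3, 1, k - 1).
Key eq: (k/3 + 2/3)·f(k+1) = (1)·f(k) + (k - 1).
Degrees (1,0,1) ⇒ d ≤ 0.
Match coefficients ⇒ f(k) = 3.
Then R = B(k−1)f/C = 3/(k - 1), so s_k = R(k)·t_k = -4*factorial(k + 1)/3**k.
Δs = -4*(k - 1)*factorial(k + 1)/(3*3**k), as required.
Evaluate: s_(n+1) = -4*3**(-n - 1)*factorial(n + 2); subtract s_(0) = -4 ⇒ S(n) = 4 - 4*factorial(n + 2)/(3*3**n).

S(n) = 4 - \frac{4 \cdot 3^{- n} \left(n + 2\right)!}{3}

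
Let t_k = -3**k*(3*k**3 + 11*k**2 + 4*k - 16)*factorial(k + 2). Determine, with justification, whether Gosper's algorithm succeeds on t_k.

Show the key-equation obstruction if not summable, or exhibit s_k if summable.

Yes. s_k = -3**k*(k - 2)*(k + 1)*factorial(k + 2).

Step 1: r(k) = 3*(3*k**4 + 29*k**3 + 95*k**2 + 107*k + 6)/(3*k**3 + 11*k**2 + 4*k - 16).
So A=3*k + 9 and B=1, with C=k**3 + 11*k**2/3 + 4*k/3 - 16/3.
Key eq: (3*k + 9)·f(k+1) = (1)·f(k) + (k**3 + 11*k**2/3 + 4*k/3 - 16/3).
Bound: deg f ≤ 2.
Solving with deg f ≤ 2: f(k) = (k - 2)*(k + 1)/3.
Then R = B(k−1)f/C = (k - 2)*(k + 1)/(3*k**3 + 11*k**2 + 4*k - 16), so s_k = R(k)·t_k = -3**k*(k - 2)*(k + 1)*factorial(k + 2).
Check: Δs_k = -3**k*(3*k**3 + 11*k**2 + 4*k - 16)*factorial(k + 2). ✓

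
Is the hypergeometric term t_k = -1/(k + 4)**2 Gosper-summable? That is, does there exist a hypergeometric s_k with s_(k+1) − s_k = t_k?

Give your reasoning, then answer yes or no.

Ratio r(k) = (k + 4)**2/(k + 5)**2.
Factor: A=k**2 + 8*k + 16; B=k**2 + 10*k + 25; C=1.
f must satisfy (k**2 + 8*k + 16)·f(k+1) − (k**2 + 8*k + 16)·f(k) = 1.
deg f ≤ 0 (via 2,2,0).
f = c0 ⇒ A·f(k+1) − B(k−1)·f(k) − C = -1. The system {-1 = 0} is inconsistent; no antidifference.

No — t_k has no hypergeometric antidifference.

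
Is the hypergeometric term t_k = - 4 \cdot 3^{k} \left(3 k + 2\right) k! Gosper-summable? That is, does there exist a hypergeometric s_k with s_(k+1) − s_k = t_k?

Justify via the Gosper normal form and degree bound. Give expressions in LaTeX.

Ratio r(k) = 3*(k + 1)*(3*k + 5)/(3*k + 2).
Normal form (A,B,C) = (3*k + 3, 1, k + 2/3).
Set up (3*k + 3)·f(k+1) − (1)·f(k) − (k + 2/3) = 0.
Bound: deg f ≤ 0.
Solve for f: f(k) = 1/3 (degree 0 ≤ 0).
So s_k = (B(k−1)f/C)·t_k = (1/(3*k + 2))·t_k = -4*3**k*factorial(k).
Δs = -4*3**k*(3*k + 2)*factorial(k), as required.

Yes. s_k = - 4 \cdot 3^{k} k!.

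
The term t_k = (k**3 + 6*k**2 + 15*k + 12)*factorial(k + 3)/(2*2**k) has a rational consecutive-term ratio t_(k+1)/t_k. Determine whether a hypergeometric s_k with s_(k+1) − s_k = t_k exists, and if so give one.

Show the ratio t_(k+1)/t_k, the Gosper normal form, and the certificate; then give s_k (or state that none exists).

s_k = k*(k + 2)*factorial(k + 3)/2**k

Step 1: r(k) = (k**4 + 13*k**3 + 66*k**2 + 154*k + 136)/(2*(k**3 + 6*k**2 + 15*k + 12)).
Factor: A=k/2 + 2; B=1; C=k**3 + 6*k**2 + 15*k + 12.
Solve (k/2 + 2)·f(k+1) − (1)·f(k) = k**3 + 6*k**2 + 15*k + 12.
deg f ≤ 2 (via 1,0,3).
Solve for f: f(k) = 2*k*(k + 2) (degree 2 ≤ 2).
R(k) = B(k−1)·f(k)/C(k) = 2*k*(k + 2)/(k**3 + 6*k**2 + 15*k + 12); s_k = R·t_k = k*(k + 2)*factorial(k + 3)/2**k.
Check: Δs_k = (k**3 + 6*k**2 + 15*k + 12)*factorial(k + 3)/(2*2**k). ✓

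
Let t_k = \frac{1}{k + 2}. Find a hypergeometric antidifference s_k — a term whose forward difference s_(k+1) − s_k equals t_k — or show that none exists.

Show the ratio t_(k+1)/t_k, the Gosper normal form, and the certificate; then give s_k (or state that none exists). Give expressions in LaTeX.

none — t_k is not Gosper-summable

Compute t_(k+1)/t_k: get (k + 2)/(k + 3).
A = k + 2, B = k + 3, C = 1.
Set up (k + 2)·f(k+1) − (k + 2)·f(k) − (1) = 0.
Degrees (1,1,0) ⇒ d ≤ 0.
f = c0 ⇒ A·f(k+1) − B(k−1)·f(k) − C = -1. The system {-1 = 0} is inconsistent; no antidifference.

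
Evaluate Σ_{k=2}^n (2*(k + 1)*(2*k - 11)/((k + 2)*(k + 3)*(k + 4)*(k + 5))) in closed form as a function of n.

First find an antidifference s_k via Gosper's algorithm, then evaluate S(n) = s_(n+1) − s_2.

S(n) = (7*n**3 - 156*n**2 - 211*n + 360)/(60*(n**3 + 12*n**2 + 47*n + 60))

r(k) = (k + 2)**2*(2*k - 9)/((k + 1)*(k + 6)*(2*k - 11)) after simplifying.
Normal form (A,B,C) = (k + 2, k + 6, k**2 - 9*k/2 - 11/2).
Solve (k + 2)·f(k+1) − (k + 5)·f(k) = k**2 - 9*k/2 - 11/2.
From deg A=1, deg B=1, deg C=2: d=3.
Solve for f: f(k) = -k*(k + 1)*(k + 32)/24 (degree 3 ≤ 3).
R(k) = B(k−1)·f(k)/C(k) = -k*(k + 5)*(k + 32)/(12*(2*k - 11)); s_k = R·t_k = k*(-k**2 - 33*k - 32)/(6*(k**3 + 9*k**2 + 26*k + 24)).
s_(k+1) − s_k = 2*(2*k**2 - 9*k - 11)/(k**4 + 14*k**3 + 71*k**2 + 154*k + 120) = t_k.
s_(n+1) = (-n**3 - 36*n**2 - 101*n - 66)/(6*(n**3 + 12*n**2 + 47*n + 60)) and s_(2) = -17/60, so S(n) = (7*n**3 - 156*n**2 - 211*n + 360)/(60*(n**3 + 12*n**2 + 47*n + 60)).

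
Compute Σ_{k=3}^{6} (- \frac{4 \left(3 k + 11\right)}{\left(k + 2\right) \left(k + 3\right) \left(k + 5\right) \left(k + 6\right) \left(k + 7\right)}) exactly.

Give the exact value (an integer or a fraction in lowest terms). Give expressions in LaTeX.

Σ = -29/3510

The ratio is (k + 2)*(k + 5)*(3*k + 14)/((k + 4)*(k + 8)*(3*k + 11)).
Gosper form: A/B · C(k+1)/C(k) with A=k + 2, B=k + 8, C=k**2 + 23*k/3 + 44/3.
Set up (k + 2)·f(k+1) − (k + 7)·f(k) − (k**2 + 23*k/3 + 44/3) = 0.
From deg A=1, deg B=1, deg C=2: d=5.
Match coefficients ⇒ f(k) = k*(k + 3)*(k + 4)*(k**2 + 13*k + 52)/180.
So s_k = (B(k−1)f/C)·t_k = (k*(k + 3)*(k + 7)*(k**2 + 13*k + 52)/(60*(3*k + 11)))·t_k = k*(-k**2 - 13*k - 52)/(15*(k**3 + 13*k**2 + 52*k + 60)).
Check: Δs_k = 4*(-3*k - 11)/(k**5 + 23*k**4 + 203*k**3 + 853*k**2 + 1692*k + 1260). ✓
Σ_(k=3)^(6) t_k = s_(7) − s_(3) = -112/1755 − (-1/18) = -29/3510.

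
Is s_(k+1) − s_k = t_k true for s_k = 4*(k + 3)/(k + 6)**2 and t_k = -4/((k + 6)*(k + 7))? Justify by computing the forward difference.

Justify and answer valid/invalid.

Invalid: residual 12*(2*k + 13)/(k**4 + 26*k**3 + 253*k**2 + 1092*k + 1764) ≠ 0.

s_(k+1) = 4*(k + 4)/(k + 7)**2
s_(k+1) − s_k = 4*(-k**2 - 7*k - 3)/(k**4 + 26*k**3 + 253*k**2 + 1092*k + 1764)
(s_(k+1) − s_k) − t_k = 12*(2*k + 13)/(k**4 + 26*k**3 + 253*k**2 + 1092*k + 1764)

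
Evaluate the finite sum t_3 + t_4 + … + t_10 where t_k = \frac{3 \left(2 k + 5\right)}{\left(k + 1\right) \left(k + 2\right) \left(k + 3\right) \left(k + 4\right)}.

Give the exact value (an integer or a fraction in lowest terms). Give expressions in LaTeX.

Σ = 3/28

The ratio is (k + 1)*(2*k + 7)/((k + 5)*(2*k + 5)).
Normal form (A,B,C) = (k + 1, k + 5, k + 5/2).
Key eq: (k + 1)·f(k+1) = (k + 4)·f(k) + (k + 5/2).
d = 3 from the (1,1,1) case.
Match coefficients ⇒ f(k) = k*(k + 2)*(k + 4)/6.
R(k) = B(k−1)·f(k)/C(k) = k*(k + 2)*(k + 4)**2/(3*(2*k + 5)); s_k = R·t_k = k*(k + 4)/(k**2 + 4*k + 3).
Check: Δs_k = 3*(2*k + 5)/(k**4 + 10*k**3 + 35*k**2 + 50*k + 24). ✓
Sum = s_(11) − s_(3); s_(11) = 55/56, s_(3) = 7/8 ⇒ 3/28.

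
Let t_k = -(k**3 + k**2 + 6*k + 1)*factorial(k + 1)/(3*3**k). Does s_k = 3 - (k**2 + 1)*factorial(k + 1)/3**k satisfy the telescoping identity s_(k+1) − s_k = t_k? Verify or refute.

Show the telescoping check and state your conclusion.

valid; difference matches t_k

s_(k+1) = -3**(-k - 1)*((k + 1)**2 + 1)*factorial(k + 2) + 3
s_(k+1) − s_k = -(k**3 + k**2 + 6*k + 1)*factorial(k + 1)/(3*3**k)
(s_(k+1) − s_k) − t_k = 0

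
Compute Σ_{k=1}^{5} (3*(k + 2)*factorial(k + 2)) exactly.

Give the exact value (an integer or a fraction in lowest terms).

Σ = 120942

r(k) = (k + 3)**2/(k + 2) after simplifying.
Take A(k)=k + 3, B(k)=1, C(k)=k + 2.
Key eq: (k + 3)·f(k+1) = (1)·f(k) + (k + 2).
Bound: deg f ≤ 0.
Match coefficients ⇒ f(k) = 1.
Get s_k = R·t_k = 3*factorial(k + 2) with R(k) = B(k−1)f(k)/C(k) = 1/(k + 2).
Check: Δs_k = 3*(k + 2)*factorial(k + 2). ✓
Σ_(k=1)^(5) t_k = s_(6) − s_(1) = 120960 − (18) = 120942.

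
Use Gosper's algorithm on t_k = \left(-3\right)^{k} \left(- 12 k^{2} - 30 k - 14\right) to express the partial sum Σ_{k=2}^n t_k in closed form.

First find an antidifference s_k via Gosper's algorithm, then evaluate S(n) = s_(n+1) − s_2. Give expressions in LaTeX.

S(n) = - 9 \left(-3\right)^{n} n^{2} - 27 \left(-3\right)^{n} n - 15 \left(-3\right)^{n} - 153

Step 1: r(k) = 3*(-6*k**2 - 27*k - 28)/(6*k**2 + 15*k + 7).
Normal form (A,B,C) = (-3, 1, k**2 + 5*k/2 + 7/6).
f must satisfy (-3)·f(k+1) − (1)·f(k) = k**2 + 5*k/2 + 7/6.
Degrees (0,0,2) ⇒ d ≤ 2.
Match coefficients ⇒ f(k) = -(3*k**2 + 3*k - 1)/12.
Certificate R = B(k−1)f/C = -(3*k**2 + 3*k - 1)/(2*(6*k**2 + 15*k + 7)) gives s_k = (-3)**k*(3*k**2 + 3*k - 1).
Check: Δs_k = (-3)**k*(-12*k**2 - 30*k - 14). ✓
Evaluate: s_(n+1) = (-3)**(n + 1)*(3*n**2 + 9*n + 5); subtract s_(2) = 153 ⇒ S(n) = -9*(-3)**n*n**2 - 27*(-3)**n*n - 15*(-3)**n - 153.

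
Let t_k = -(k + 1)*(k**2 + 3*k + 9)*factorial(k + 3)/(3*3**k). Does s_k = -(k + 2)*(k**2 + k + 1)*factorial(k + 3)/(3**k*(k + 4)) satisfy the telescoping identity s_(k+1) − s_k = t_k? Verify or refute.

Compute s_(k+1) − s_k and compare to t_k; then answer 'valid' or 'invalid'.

s_(k+1) = -(k + 3)*(k**2 + 3*k + 3)*factorial(k + 4)/(3*3**k*(k + 5))
s_(k+1) − s_k = -(k**5 + 11*k**4 + 52*k**3 + 147*k**2 + 213*k + 114)*factorial(k + 3)/(3*3**k*(k + 4)*(k + 5))
(s_(k+1) − s_k) − t_k = 2*(k**4 + 8*k**3 + 25*k**2 + 54*k + 33)*factorial(k + 3)/(3*3**k*(k + 4)*(k + 5))

Invalid: residual 2*(k**4 + 8*k**3 + 25*k**2 + 54*k + 33)*factorial(k + 3)/(3*3**k*(k + 4)*(k + 5)) ≠ 0.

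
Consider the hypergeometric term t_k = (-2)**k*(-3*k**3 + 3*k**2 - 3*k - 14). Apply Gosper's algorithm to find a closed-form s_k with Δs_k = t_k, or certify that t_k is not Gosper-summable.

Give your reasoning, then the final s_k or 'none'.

s_k = (-2)**k*(k**3 - 3*k**2 + 3*k + 4)

The ratio is 2*(-3*k**3 - 6*k**2 - 6*k - 17)/(3*k**3 - 3*k**2 + 3*k + 14).
Factor: A=-2; B=1; C=k**3 - k**2 + k + 14/3.
f must satisfy (-2)·f(k+1) − (1)·f(k) = k**3 - k**2 + k + 14/3.
deg f ≤ 3 (via 0,0,3).
Coefficient equations give f(k) = -(k**3 - 3*k**2 + 3*k + 4)/3.
R(k) = B(k−1)·f(k)/C(k) = -(k**3 - 3*k**2 + 3*k + 4)/(3*k**3 - 3*k**2 + 3*k + 14); s_k = R·t_k = (-2)**k*(k**3 - 3*k**2 + 3*k + 4).
Verify: (-2)**k*(-3*k**3 + 3*k**2 - 3*k - 14) matches t_k.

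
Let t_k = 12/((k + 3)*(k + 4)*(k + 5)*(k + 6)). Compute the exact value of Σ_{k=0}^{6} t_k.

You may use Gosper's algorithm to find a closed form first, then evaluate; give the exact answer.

Σ = 7/110

t_(k+1)/t_k = (k + 3)/(k + 7).
A = k + 3, B = k + 7, C = 1.
Set up (k + 3)·f(k+1) − (k + 6)·f(k) − (1) = 0.
Bound: deg f ≤ 3.
Solving with deg f ≤ 3: f(k) = k*(k**2 + 12*k + 47)/180.
Then R = B(k−1)f/C = k*(k + 6)*(k**2 + 12*k + 47)/180, so s_k = R(k)·t_k = k*(k**2 + 12*k + 47)/(15*(k + 3)*(k + 4)*(k + 5)).
Check: Δs_k = 12/(k**4 + 18*k**3 + 119*k**2 + 342*k + 360). ✓
Σ_(k=0)^(6) t_k = s_(7) − s_(0) = 7/110 − (0) = 7/110.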